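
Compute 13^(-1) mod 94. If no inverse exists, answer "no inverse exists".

29

Extended Euclidean algorithm:
94 = 7×13 + 3
13 = 4×3 + 1
3 = 3×1 + 0
gcd = 1, so the inverse exists. Back-substitute:
1 = 13 − 4·3
1 = −4·94 + 29·13
So 13·29 ≡ 1 (mod 94).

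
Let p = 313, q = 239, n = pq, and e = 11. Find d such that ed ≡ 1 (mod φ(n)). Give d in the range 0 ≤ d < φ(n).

φ(n) = (p−1)(q−1) = 312·238 = 74256.
Need d with 11·d ≡ 1 (mod 74256). Apply the extended Euclidean algorithm:
74256 = 6750*11 + 6
11 = 1*6 + 5
6 = 1*5 + 1
5 = 5*1 + 0
Back-substitute:
1 = 6 − 5
1 = −11 + 2·6
1 = 2·74256 − 13501·11
So 11·(-13501) ≡ 1 (mod 74256), hence d ≡ -13501 ≡ 60755 (mod 74256).

60755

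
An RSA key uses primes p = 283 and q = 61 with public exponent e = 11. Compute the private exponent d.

7691

φ(n) = (p−1)(q−1) = 282·60 = 16920.
Need d with 11·d ≡ 1 (mod 16920). Apply the extended Euclidean algorithm:
16920 = 1538×11 + 2
11 = 5×2 + 1
2 = 2×1 + 0
Back-substitute:
1 = 11 − 5·2
1 = −5·16920 + 7691·11
So 11·7691 ≡ 1 (mod 16920), hence d = 7691.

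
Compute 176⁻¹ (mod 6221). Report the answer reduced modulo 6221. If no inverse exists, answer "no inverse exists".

2651

Apply the Euclidean algorithm to 6221 and 176:
6221 = 35·176 + 61
176 = 2·61 + 54
61 = 1·54 + 7
54 = 7·7 + 5
7 = 1·5 + 2
5 = 2·2 + 1
2 = 2·1 + 0
Since gcd(176, 6221) = 1, back-substitute to write 1 as a combination:
1 = 5 − 2·2
1 = −2·7 + 3·5
1 = 3·54 − 23·7
1 = −23·61 + 26·54
1 = 26·176 − 75·61
1 = −75·6221 + 2651·176
So 176·2651 ≡ 1 (mod 6221).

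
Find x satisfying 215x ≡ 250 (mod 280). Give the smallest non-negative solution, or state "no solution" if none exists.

22

First find gcd(215, 280):
280 = 1*215 + 65
215 = 3*65 + 20
65 = 3*20 + 5
20 = 4*5 + 0
gcd = 5 and 5 | 250, so solutions exist. Divide through by 5: 43x ≡ 50 (mod 56).
Now find 43⁻¹ mod 56:
56 = 1*43 + 13
43 = 3*13 + 4
13 = 3*4 + 1
4 = 4*1 + 0
Back-substitute:
1 = 13 − 3·4
1 = −3·43 + 10·13
1 = 10·56 − 13·43
So 43·(-13) ≡ 1 (mod 56), i.e. 43⁻¹ ≡ 43.
Then x ≡ 43·50 ≡ 22 (mod 56); the smallest non-negative solution is x = 22.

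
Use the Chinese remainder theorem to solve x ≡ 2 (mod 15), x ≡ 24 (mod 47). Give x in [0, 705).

Write x = 2 + 15·k. Then 15·k ≡ 24 − 2 ≡ 22 (mod 47).
Need 15⁻¹ mod 47. Extended Euclid on (47, 15):
47 = 3*15 + 2
15 = 7*2 + 1
2 = 2*1 + 0
Back-substitute:
1 = 15 − 7·2
1 = −7·47 + 22·15
15⁻¹ ≡ 22 (mod 47), so k ≡ 22·22 ≡ 14 (mod 47).
x = 2 + 15·14 = 212.

212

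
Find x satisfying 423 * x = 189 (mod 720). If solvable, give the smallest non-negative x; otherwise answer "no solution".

First find gcd(423, 720):
720 = 1×423 + 297
423 = 1×297 + 126
297 = 2×126 + 45
126 = 2×45 + 36
45 = 1×36 + 9
36 = 4×9 + 0
gcd = 9 and 9 | 189, so solutions exist. Divide through by 9: 47x ≡ 21 (mod 80).
Now find 47⁻¹ mod 80:
80 = 1*47 + 33
47 = 1*33 + 14
33 = 2*14 + 5
14 = 2*5 + 4
5 = 1*4 + 1
4 = 4*1 + 0
Back-substitute:
1 = 5 − 4
1 = −14 + 3·5
1 = 3·33 − 7·14
1 = −7·47 + 10·33
1 = 10·80 − 17·47
So 47·(-17) ≡ 1 (mod 80), i.e. 47⁻¹ ≡ 63.
Then x ≡ 63·21 ≡ 43 (mod 80); the smallest non-negative solution is x = 43.

43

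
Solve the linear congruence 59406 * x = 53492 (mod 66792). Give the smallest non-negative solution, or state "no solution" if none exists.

no solution

gcd(59406, 66792):
66792 = 1·59406 + 7386
59406 = 8·7386 + 318
7386 = 23·318 + 72
318 = 4·72 + 30
72 = 2·30 + 12
30 = 2·12 + 6
12 = 2·6 + 0
gcd = 6, but 6 ∤ 53492, so the congruence has no solution.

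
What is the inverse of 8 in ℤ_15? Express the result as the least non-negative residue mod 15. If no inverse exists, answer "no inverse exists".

Extended Euclidean algorithm:
15 = 1*8 + 7
8 = 1*7 + 1
7 = 7*1 + 0
gcd = 1, so the inverse exists. Back-substitute:
1 = 8 − 7
1 = −15 + 2·8
So 8·2 ≡ 1 (mod 15).

2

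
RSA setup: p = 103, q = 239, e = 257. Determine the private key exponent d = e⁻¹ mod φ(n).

9257

φ(n) = (p−1)(q−1) = 102·238 = 24276.
Need d with 257·d ≡ 1 (mod 24276). Apply the extended Euclidean algorithm:
24276 = 94·257 + 118
257 = 2·118 + 21
118 = 5·21 + 13
21 = 1·13 + 8
13 = 1·8 + 5
8 = 1·5 + 3
5 = 1·3 + 2
3 = 1·2 + 1
2 = 2·1 + 0
Back-substitute:
1 = 3 − 2
1 = −5 + 2·3
1 = 2·8 − 3·5
1 = −3·13 + 5·8
1 = 5·21 − 8·13
1 = −8·118 + 45·21
1 = 45·257 − 98·118
1 = −98·24276 + 9257·257
So 257·9257 ≡ 1 (mod 24276), hence d = 9257.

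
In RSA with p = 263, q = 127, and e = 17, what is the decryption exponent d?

17477

φ(n) = (p−1)(q−1) = 262·126 = 33012.
Need d with 17·d ≡ 1 (mod 33012). Apply the extended Euclidean algorithm:
33012 = 1941×17 + 15
17 = 1×15 + 2
15 = 7×2 + 1
2 = 2×1 + 0
Back-substitute:
1 = 15 − 7·2
1 = −7·17 + 8·15
1 = 8·33012 − 15535·17
So 17·(-15535) ≡ 1 (mod 33012), hence d ≡ -15535 ≡ 17477 (mod 33012).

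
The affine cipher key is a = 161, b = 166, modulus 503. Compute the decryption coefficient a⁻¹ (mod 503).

Apply the Euclidean algorithm to 503 and 161:
503 = 3×161 + 20
161 = 8×20 + 1
20 = 20×1 + 0
The gcd is 1. Working backward:
1 = 161 − 8·20
1 = −8·503 + 25·161
So 161·25 ≡ 1 (mod 503).

25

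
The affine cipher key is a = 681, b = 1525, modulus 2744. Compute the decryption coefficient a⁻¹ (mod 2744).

gcd(2744, 681) by repeated division:
2744 = 4·681 + 20
681 = 34·20 + 1
20 = 20·1 + 0
gcd = 1, so the inverse exists. Back-substitute:
1 = 681 − 34·20
1 = −34·2744 + 137·681
So 681·137 ≡ 1 (mod 2744).

137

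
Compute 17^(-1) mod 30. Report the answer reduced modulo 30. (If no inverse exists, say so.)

Run Euclid on (30, 17):
30 = 1×17 + 13
17 = 1×13 + 4
13 = 3×4 + 1
4 = 4×1 + 0
gcd = 1, so the inverse exists. Back-substitute:
1 = 13 − 3·4
1 = −3·17 + 4·13
1 = 4·30 − 7·17
Hence 17⁻¹ ≡ -7 ≡ 23 (mod 30).

23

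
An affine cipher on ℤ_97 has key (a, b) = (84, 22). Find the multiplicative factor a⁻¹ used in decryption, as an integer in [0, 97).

Run Euclid on (97, 84):
97 = 1×84 + 13
84 = 6×13 + 6
13 = 2×6 + 1
6 = 6×1 + 0
The gcd is 1. Working backward:
1 = 13 − 2·6
1 = −2·84 + 13·13
1 = 13·97 − 15·84
Hence 84⁻¹ ≡ -15 ≡ 82 (mod 97).

82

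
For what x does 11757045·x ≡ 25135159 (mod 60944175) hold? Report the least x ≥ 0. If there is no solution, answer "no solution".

gcd(11757045, 60944175):
60944175 = 5*11757045 + 2158950
11757045 = 5*2158950 + 962295
2158950 = 2*962295 + 234360
962295 = 4*234360 + 24855
234360 = 9*24855 + 10665
24855 = 2*10665 + 3525
10665 = 3*3525 + 90
3525 = 39*90 + 15
90 = 6*15 + 0
gcd = 15, but 15 ∤ 25135159, so the congruence has no solution.

no solution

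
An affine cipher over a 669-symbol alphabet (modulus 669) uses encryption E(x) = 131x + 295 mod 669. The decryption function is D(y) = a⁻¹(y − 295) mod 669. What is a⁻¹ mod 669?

143

gcd(669, 131) by repeated division:
669 = 5·131 + 14
131 = 9·14 + 5
14 = 2·5 + 4
5 = 1·4 + 1
4 = 4·1 + 0
Since gcd(131, 669) = 1, back-substitute to write 1 as a combination:
1 = 5 − 4
1 = −14 + 3·5
1 = 3·131 − 28·14
1 = −28·669 + 143·131
So 131·143 ≡ 1 (mod 669).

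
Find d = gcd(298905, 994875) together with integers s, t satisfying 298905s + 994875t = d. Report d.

Apply Euclid's algorithm to 994875 and 298905:
994875 = 3*298905 + 98160
298905 = 3*98160 + 4425
98160 = 22*4425 + 810
4425 = 5*810 + 375
810 = 2*375 + 60
375 = 6*60 + 15
60 = 4*15 + 0
gcd(298905, 994875) = 15.
Back-substituting:
15 = 375 − 6·60
15 = −6·810 + 13·375
15 = 13·4425 − 71·810
15 = −71·98160 + 1575·4425
15 = 1575·298905 − 4796·98160
15 = −4796·994875 + 15963·298905
So 15 = (-4796)·994875 + (15963)·298905.

15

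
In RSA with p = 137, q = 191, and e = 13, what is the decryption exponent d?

φ(n) = (p−1)(q−1) = 136·190 = 25840.
Need d with 13·d ≡ 1 (mod 25840). Apply the extended Euclidean algorithm:
25840 = 1987*13 + 9
13 = 1*9 + 4
9 = 2*4 + 1
4 = 4*1 + 0
Back-substitute:
1 = 9 − 2·4
1 = −2·13 + 3·9
1 = 3·25840 − 5963·13
So 13·(-5963) ≡ 1 (mod 25840), hence d ≡ -5963 ≡ 19877 (mod 25840).

19877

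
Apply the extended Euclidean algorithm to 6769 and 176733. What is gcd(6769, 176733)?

1

Euclidean algorithm:
176733 = 26×6769 + 739
6769 = 9×739 + 118
739 = 6×118 + 31
118 = 3×31 + 25
31 = 1×25 + 6
25 = 4×6 + 1
6 = 6×1 + 0
gcd(6769, 176733) = 1.
Back-substituting:
1 = 25 − 4·6
1 = −4·31 + 5·25
1 = 5·118 − 19·31
1 = −19·739 + 119·118
1 = 119·6769 − 1090·739
1 = −1090·176733 + 28459·6769
So 1 = (-1090)·176733 + (28459)·6769.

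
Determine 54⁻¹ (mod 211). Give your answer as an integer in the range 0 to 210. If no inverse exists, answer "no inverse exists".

43

Run Euclid on (211, 54):
211 = 3×54 + 49
54 = 1×49 + 5
49 = 9×5 + 4
5 = 1×4 + 1
4 = 4×1 + 0
gcd = 1, so the inverse exists. Back-substitute:
1 = 5 − 4
1 = −49 + 10·5
1 = 10·54 − 11·49
1 = −11·211 + 43·54
So 54·43 ≡ 1 (mod 211).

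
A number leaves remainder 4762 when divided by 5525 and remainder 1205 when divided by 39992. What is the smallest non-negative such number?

58829437

Write x = 4762 + 5525·k. Then 5525·k ≡ 1205 − 4762 ≡ 36435 (mod 39992).
Need 5525⁻¹ mod 39992. Extended Euclid on (39992, 5525):
39992 = 7*5525 + 1317
5525 = 4*1317 + 257
1317 = 5*257 + 32
257 = 8*32 + 1
32 = 32*1 + 0
Back-substitute:
1 = 257 − 8·32
1 = −8·1317 + 41·257
1 = 41·5525 − 172·1317
1 = −172·39992 + 1245·5525
5525⁻¹ ≡ 1245 (mod 39992), so k ≡ 1245·36435 ≡ 10647 (mod 39992).
x = 4762 + 5525·10647 = 58829437.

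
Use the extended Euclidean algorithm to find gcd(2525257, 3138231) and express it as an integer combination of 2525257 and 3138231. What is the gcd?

1

Euclidean algorithm:
3138231 = 1*2525257 + 612974
2525257 = 4*612974 + 73361
612974 = 8*73361 + 26086
73361 = 2*26086 + 21189
26086 = 1*21189 + 4897
21189 = 4*4897 + 1601
4897 = 3*1601 + 94
1601 = 17*94 + 3
94 = 31*3 + 1
3 = 3*1 + 0
gcd(2525257, 3138231) = 1.
Working backward:
1 = 94 − 31·3
1 = −31·1601 + 528·94
1 = 528·4897 − 1615·1601
1 = −1615·21189 + 6988·4897
1 = 6988·26086 − 8603·21189
1 = −8603·73361 + 24194·26086
1 = 24194·612974 − 202155·73361
1 = −202155·2525257 + 832814·612974
1 = 832814·3138231 − 1034969·2525257
So 1 = (832814)·3138231 + (-1034969)·2525257.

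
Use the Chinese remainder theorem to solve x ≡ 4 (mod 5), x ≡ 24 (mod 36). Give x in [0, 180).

24

Write x = 4 + 5·k. Then 5·k ≡ 24 − 4 ≡ 20 (mod 36).
Need 5⁻¹ mod 36. Extended Euclid on (36, 5):
36 = 7·5 + 1
5 = 5·1 + 0
Back-substitute:
1 = 36 − 7·5
5⁻¹ ≡ 29 (mod 36), so k ≡ 29·20 ≡ 4 (mod 36).
x = 4 + 5·4 = 24.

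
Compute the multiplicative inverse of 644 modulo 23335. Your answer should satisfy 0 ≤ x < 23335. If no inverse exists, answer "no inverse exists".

5254

Run Euclid on (23335, 644):
23335 = 36*644 + 151
644 = 4*151 + 40
151 = 3*40 + 31
40 = 1*31 + 9
31 = 3*9 + 4
9 = 2*4 + 1
4 = 4*1 + 0
The gcd is 1. Working backward:
1 = 9 − 2·4
1 = −2·31 + 7·9
1 = 7·40 − 9·31
1 = −9·151 + 34·40
1 = 34·644 − 145·151
1 = −145·23335 + 5254·644
So 644·5254 ≡ 1 (mod 23335).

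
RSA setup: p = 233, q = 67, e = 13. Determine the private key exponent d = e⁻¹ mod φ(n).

φ(n) = (p−1)(q−1) = 232·66 = 15312.
Need d with 13·d ≡ 1 (mod 15312). Apply the extended Euclidean algorithm:
15312 = 1177·13 + 11
13 = 1·11 + 2
11 = 5·2 + 1
2 = 2·1 + 0
Back-substitute:
1 = 11 − 5·2
1 = −5·13 + 6·11
1 = 6·15312 − 7067·13
So 13·(-7067) ≡ 1 (mod 15312), hence d ≡ -7067 ≡ 8245 (mod 15312).

8245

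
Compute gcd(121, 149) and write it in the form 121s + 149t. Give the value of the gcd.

Repeated division:
149 = 1*121 + 28
121 = 4*28 + 9
28 = 3*9 + 1
9 = 9*1 + 0
gcd(121, 149) = 1.
Working backward:
1 = 28 − 3·9
1 = −3·121 + 13·28
1 = 13·149 − 16·121
So 1 = (13)·149 + (-16)·121.

1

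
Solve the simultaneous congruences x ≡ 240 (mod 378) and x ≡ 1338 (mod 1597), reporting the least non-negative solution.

58830

Write x = 240 + 378·k. Then 378·k ≡ 1338 − 240 ≡ 1098 (mod 1597).
Need 378⁻¹ mod 1597. Extended Euclid on (1597, 378):
1597 = 4×378 + 85
378 = 4×85 + 38
85 = 2×38 + 9
38 = 4×9 + 2
9 = 4×2 + 1
2 = 2×1 + 0
Back-substitute:
1 = 9 − 4·2
1 = −4·38 + 17·9
1 = 17·85 − 38·38
1 = −38·378 + 169·85
1 = 169·1597 − 714·378
378⁻¹ ≡ 883 (mod 1597), so k ≡ 883·1098 ≡ 155 (mod 1597).
x = 240 + 378·155 = 58830.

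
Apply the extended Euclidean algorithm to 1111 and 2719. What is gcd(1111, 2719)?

1

Apply Euclid's algorithm to 2719 and 1111:
2719 = 2×1111 + 497
1111 = 2×497 + 117
497 = 4×117 + 29
117 = 4×29 + 1
29 = 29×1 + 0
gcd(1111, 2719) = 1.
Working backward:
1 = 117 − 4·29
1 = −4·497 + 17·117
1 = 17·1111 − 38·497
1 = −38·2719 + 93·1111
So 1 = (-38)·2719 + (93)·1111.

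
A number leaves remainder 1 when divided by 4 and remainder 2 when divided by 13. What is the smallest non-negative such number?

41

Write x = 1 + 4·k. Then 4·k ≡ 2 − 1 ≡ 1 (mod 13).
Need 4⁻¹ mod 13. Extended Euclid on (13, 4):
13 = 3·4 + 1
4 = 4·1 + 0
Back-substitute:
1 = 13 − 3·4
4⁻¹ ≡ 10 (mod 13), so k ≡ 10·1 ≡ 10 (mod 13).
x = 1 + 4·10 = 41.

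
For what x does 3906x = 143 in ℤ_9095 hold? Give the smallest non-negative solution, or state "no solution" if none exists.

First find gcd(3906, 9095):
9095 = 2·3906 + 1283
3906 = 3·1283 + 57
1283 = 22·57 + 29
57 = 1·29 + 28
29 = 1·28 + 1
28 = 28·1 + 0
gcd = 1, so a unique solution mod 9095 exists.
Back-substitute for the Bézout coefficients:
1 = 29 − 28
1 = −57 + 2·29
1 = 2·1283 − 45·57
1 = −45·3906 + 137·1283
1 = 137·9095 − 319·3906
So 3906·(-319) ≡ 1 (mod 9095), giving 3906⁻¹ ≡ 8776.
x ≡ 3906⁻¹·143 ≡ 8776·143 ≡ 8953 (mod 9095).

8953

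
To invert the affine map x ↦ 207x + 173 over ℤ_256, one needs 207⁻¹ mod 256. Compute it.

Apply the Euclidean algorithm to 256 and 207:
256 = 1*207 + 49
207 = 4*49 + 11
49 = 4*11 + 5
11 = 2*5 + 1
5 = 5*1 + 0
The gcd is 1. Working backward:
1 = 11 − 2·5
1 = −2·49 + 9·11
1 = 9·207 − 38·49
1 = −38·256 + 47·207
So 207·47 ≡ 1 (mod 256).

47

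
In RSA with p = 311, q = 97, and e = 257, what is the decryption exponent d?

20033

φ(n) = (p−1)(q−1) = 310·96 = 29760.
Need d with 257·d ≡ 1 (mod 29760). Apply the extended Euclidean algorithm:
29760 = 115·257 + 205
257 = 1·205 + 52
205 = 3·52 + 49
52 = 1·49 + 3
49 = 16·3 + 1
3 = 3·1 + 0
Back-substitute:
1 = 49 − 16·3
1 = −16·52 + 17·49
1 = 17·205 − 67·52
1 = −67·257 + 84·205
1 = 84·29760 − 9727·257
So 257·(-9727) ≡ 1 (mod 29760), hence d ≡ -9727 ≡ 20033 (mod 29760).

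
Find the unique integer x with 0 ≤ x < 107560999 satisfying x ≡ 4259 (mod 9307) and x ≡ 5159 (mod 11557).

Write x = 4259 + 9307·k. Then 9307·k ≡ 5159 − 4259 ≡ 900 (mod 11557).
Need 9307⁻¹ mod 11557. Extended Euclid on (11557, 9307):
11557 = 1·9307 + 2250
9307 = 4·2250 + 307
2250 = 7·307 + 101
307 = 3·101 + 4
101 = 25·4 + 1
4 = 4·1 + 0
Back-substitute:
1 = 101 − 25·4
1 = −25·307 + 76·101
1 = 76·2250 − 557·307
1 = −557·9307 + 2304·2250
1 = 2304·11557 − 2861·9307
9307⁻¹ ≡ 8696 (mod 11557), so k ≡ 8696·900 ≡ 2311 (mod 11557).
x = 4259 + 9307·2311 = 21512736.

21512736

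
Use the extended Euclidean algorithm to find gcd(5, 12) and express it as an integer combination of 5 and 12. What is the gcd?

Apply Euclid's algorithm to 12 and 5:
12 = 2×5 + 2
5 = 2×2 + 1
2 = 2×1 + 0
gcd(5, 12) = 1.
Express as a combination:
1 = 5 − 2·2
1 = −2·12 + 5·5
So 1 = (-2)·12 + (5)·5.

1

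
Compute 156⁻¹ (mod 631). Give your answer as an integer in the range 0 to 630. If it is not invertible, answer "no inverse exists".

360

gcd(631, 156) by repeated division:
631 = 4*156 + 7
156 = 22*7 + 2
7 = 3*2 + 1
2 = 2*1 + 0
The gcd is 1. Working backward:
1 = 7 − 3·2
1 = −3·156 + 67·7
1 = 67·631 − 271·156
Hence 156⁻¹ ≡ -271 ≡ 360 (mod 631).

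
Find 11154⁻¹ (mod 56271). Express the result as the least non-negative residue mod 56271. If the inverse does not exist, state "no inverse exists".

Euclidean algorithm on 56271, 11154:
56271 = 5*11154 + 501
11154 = 22*501 + 132
501 = 3*132 + 105
132 = 1*105 + 27
105 = 3*27 + 24
27 = 1*24 + 3
24 = 8*3 + 0
Since gcd = 3 > 1, 11154 is not a unit mod 56271.

no inverse exists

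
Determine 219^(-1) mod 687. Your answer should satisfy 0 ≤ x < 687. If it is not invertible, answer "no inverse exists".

no inverse exists

Compute gcd(219, 687):
687 = 3*219 + 30
219 = 7*30 + 9
30 = 3*9 + 3
9 = 3*3 + 0
gcd(219, 687) = 3 ≠ 1, so 219 has no multiplicative inverse modulo 687.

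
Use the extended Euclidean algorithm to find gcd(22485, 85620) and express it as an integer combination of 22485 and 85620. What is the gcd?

15

Apply Euclid's algorithm to 85620 and 22485:
85620 = 3·22485 + 18165
22485 = 1·18165 + 4320
18165 = 4·4320 + 885
4320 = 4·885 + 780
885 = 1·780 + 105
780 = 7·105 + 45
105 = 2·45 + 15
45 = 3·15 + 0
gcd(22485, 85620) = 15.
Express as a combination:
15 = 105 − 2·45
15 = −2·780 + 15·105
15 = 15·885 − 17·780
15 = −17·4320 + 83·885
15 = 83·18165 − 349·4320
15 = −349·22485 + 432·18165
15 = 432·85620 − 1645·22485
So 15 = (432)·85620 + (-1645)·22485.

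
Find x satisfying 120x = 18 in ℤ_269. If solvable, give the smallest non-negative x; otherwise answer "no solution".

175

First find gcd(120, 269):
269 = 2·120 + 29
120 = 4·29 + 4
29 = 7·4 + 1
4 = 4·1 + 0
gcd = 1, so a unique solution mod 269 exists.
Back-substitute for the Bézout coefficients:
1 = 29 − 7·4
1 = −7·120 + 29·29
1 = 29·269 − 65·120
So 120·(-65) ≡ 1 (mod 269), giving 120⁻¹ ≡ 204.
x ≡ 120⁻¹·18 ≡ 204·18 ≡ 175 (mod 269).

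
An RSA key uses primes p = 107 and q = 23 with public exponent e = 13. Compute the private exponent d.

φ(n) = (p−1)(q−1) = 106·22 = 2332.
Need d with 13·d ≡ 1 (mod 2332). Apply the extended Euclidean algorithm:
2332 = 179×13 + 5
13 = 2×5 + 3
5 = 1×3 + 2
3 = 1×2 + 1
2 = 2×1 + 0
Back-substitute:
1 = 3 − 2
1 = −5 + 2·3
1 = 2·13 − 5·5
1 = −5·2332 + 897·13
So 13·897 ≡ 1 (mod 2332), hence d = 897.

897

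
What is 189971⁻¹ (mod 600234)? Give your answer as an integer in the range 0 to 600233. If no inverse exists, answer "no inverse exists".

gcd(600234, 189971) by repeated division:
600234 = 3×189971 + 30321
189971 = 6×30321 + 8045
30321 = 3×8045 + 6186
8045 = 1×6186 + 1859
6186 = 3×1859 + 609
1859 = 3×609 + 32
609 = 19×32 + 1
32 = 32×1 + 0
The gcd is 1. Working backward:
1 = 609 − 19·32
1 = −19·1859 + 58·609
1 = 58·6186 − 193·1859
1 = −193·8045 + 251·6186
1 = 251·30321 − 946·8045
1 = −946·189971 + 5927·30321
1 = 5927·600234 − 18727·189971
So 189971·(-18727) ≡ 1 (mod 600234), and -18727 ≡ 581507 (mod 600234).

581507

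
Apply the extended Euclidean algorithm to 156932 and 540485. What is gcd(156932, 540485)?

1

Apply Euclid's algorithm to 540485 and 156932:
540485 = 3·156932 + 69689
156932 = 2·69689 + 17554
69689 = 3·17554 + 17027
17554 = 1·17027 + 527
17027 = 32·527 + 163
527 = 3·163 + 38
163 = 4·38 + 11
38 = 3·11 + 5
11 = 2·5 + 1
5 = 5·1 + 0
gcd(156932, 540485) = 1.
Express as a combination:
1 = 11 − 2·5
1 = −2·38 + 7·11
1 = 7·163 − 30·38
1 = −30·527 + 97·163
1 = 97·17027 − 3134·527
1 = −3134·17554 + 3231·17027
1 = 3231·69689 − 12827·17554
1 = −12827·156932 + 28885·69689
1 = 28885·540485 − 99482·156932
So 1 = (28885)·540485 + (-99482)·156932.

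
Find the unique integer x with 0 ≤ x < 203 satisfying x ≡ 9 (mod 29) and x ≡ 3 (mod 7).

Write x = 9 + 29·k. Then 29·k ≡ 3 − 9 ≡ 1 (mod 7).
Need 29⁻¹ mod 7. Extended Euclid on (7, 1):
7 = 7×1 + 0
29⁻¹ ≡ 1 (mod 7), so k ≡ 1·1 ≡ 1 (mod 7).
x = 9 + 29·1 = 38.

38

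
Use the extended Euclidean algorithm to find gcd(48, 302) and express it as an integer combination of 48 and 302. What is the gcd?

Apply Euclid's algorithm to 302 and 48:
302 = 6*48 + 14
48 = 3*14 + 6
14 = 2*6 + 2
6 = 3*2 + 0
gcd(48, 302) = 2.
Express as a combination:
2 = 14 − 2·6
2 = −2·48 + 7·14
2 = 7·302 − 44·48
So 2 = (7)·302 + (-44)·48.

2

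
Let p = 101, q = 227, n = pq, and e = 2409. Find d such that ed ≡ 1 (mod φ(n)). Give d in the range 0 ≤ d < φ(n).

φ(n) = (p−1)(q−1) = 100·226 = 22600.
Need d with 2409·d ≡ 1 (mod 22600). Apply the extended Euclidean algorithm:
22600 = 9·2409 + 919
2409 = 2·919 + 571
919 = 1·571 + 348
571 = 1·348 + 223
348 = 1·223 + 125
223 = 1·125 + 98
125 = 1·98 + 27
98 = 3·27 + 17
27 = 1·17 + 10
17 = 1·10 + 7
10 = 1·7 + 3
7 = 2·3 + 1
3 = 3·1 + 0
Back-substitute:
1 = 7 − 2·3
1 = −2·10 + 3·7
1 = 3·17 − 5·10
1 = −5·27 + 8·17
1 = 8·98 − 29·27
1 = −29·125 + 37·98
1 = 37·223 − 66·125
1 = −66·348 + 103·223
1 = 103·571 − 169·348
1 = −169·919 + 272·571
1 = 272·2409 − 713·919
1 = −713·22600 + 6689·2409
So 2409·6689 ≡ 1 (mod 22600), hence d = 6689.

6689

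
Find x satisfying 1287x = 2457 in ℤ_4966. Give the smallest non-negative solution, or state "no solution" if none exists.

First find gcd(1287, 4966):
4966 = 3*1287 + 1105
1287 = 1*1105 + 182
1105 = 6*182 + 13
182 = 14*13 + 0
gcd = 13 and 13 | 2457, so solutions exist. Divide through by 13: 99x ≡ 189 (mod 382).
Now find 99⁻¹ mod 382:
382 = 3·99 + 85
99 = 1·85 + 14
85 = 6·14 + 1
14 = 14·1 + 0
Back-substitute:
1 = 85 − 6·14
1 = −6·99 + 7·85
1 = 7·382 − 27·99
So 99·(-27) ≡ 1 (mod 382), i.e. 99⁻¹ ≡ 355.
Then x ≡ 355·189 ≡ 245 (mod 382); the smallest non-negative solution is x = 245.

245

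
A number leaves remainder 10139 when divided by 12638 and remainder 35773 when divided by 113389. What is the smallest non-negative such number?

921661565

Write x = 10139 + 12638·k. Then 12638·k ≡ 35773 − 10139 ≡ 25634 (mod 113389).
Need 12638⁻¹ mod 113389. Extended Euclid on (113389, 12638):
113389 = 8×12638 + 12285
12638 = 1×12285 + 353
12285 = 34×353 + 283
353 = 1×283 + 70
283 = 4×70 + 3
70 = 23×3 + 1
3 = 3×1 + 0
Back-substitute:
1 = 70 − 23·3
1 = −23·283 + 93·70
1 = 93·353 − 116·283
1 = −116·12285 + 4037·353
1 = 4037·12638 − 4153·12285
1 = −4153·113389 + 37261·12638
12638⁻¹ ≡ 37261 (mod 113389), so k ≡ 37261·25634 ≡ 72927 (mod 113389).
x = 10139 + 12638·72927 = 921661565.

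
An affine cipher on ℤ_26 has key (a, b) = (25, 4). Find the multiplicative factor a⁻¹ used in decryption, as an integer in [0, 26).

Apply the Euclidean algorithm to 26 and 25:
26 = 1*25 + 1
25 = 25*1 + 0
gcd = 1, so the inverse exists. Back-substitute:
1 = 26 − 25
So 25·(-1) ≡ 1 (mod 26), and -1 ≡ 25 (mod 26).

25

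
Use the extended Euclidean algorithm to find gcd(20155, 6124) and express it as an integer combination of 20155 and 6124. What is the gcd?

1

Euclidean algorithm:
20155 = 3*6124 + 1783
6124 = 3*1783 + 775
1783 = 2*775 + 233
775 = 3*233 + 76
233 = 3*76 + 5
76 = 15*5 + 1
5 = 5*1 + 0
gcd(20155, 6124) = 1.
Back-substituting:
1 = 76 − 15·5
1 = −15·233 + 46·76
1 = 46·775 − 153·233
1 = −153·1783 + 352·775
1 = 352·6124 − 1209·1783
1 = −1209·20155 + 3979·6124
So 1 = (-1209)·20155 + (3979)·6124.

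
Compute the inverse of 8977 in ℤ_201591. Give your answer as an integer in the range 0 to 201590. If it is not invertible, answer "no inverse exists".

Apply the Euclidean algorithm to 201591 and 8977:
201591 = 22·8977 + 4097
8977 = 2·4097 + 783
4097 = 5·783 + 182
783 = 4·182 + 55
182 = 3·55 + 17
55 = 3·17 + 4
17 = 4·4 + 1
4 = 4·1 + 0
The gcd is 1. Working backward:
1 = 17 − 4·4
1 = −4·55 + 13·17
1 = 13·182 − 43·55
1 = −43·783 + 185·182
1 = 185·4097 − 968·783
1 = −968·8977 + 2121·4097
1 = 2121·201591 − 47630·8977
Hence 8977⁻¹ ≡ -47630 ≡ 153961 (mod 201591).

153961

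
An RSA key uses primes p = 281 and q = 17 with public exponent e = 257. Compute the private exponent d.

3713

φ(n) = (p−1)(q−1) = 280·16 = 4480.
Need d with 257·d ≡ 1 (mod 4480). Apply the extended Euclidean algorithm:
4480 = 17×257 + 111
257 = 2×111 + 35
111 = 3×35 + 6
35 = 5×6 + 5
6 = 1×5 + 1
5 = 5×1 + 0
Back-substitute:
1 = 6 − 5
1 = −35 + 6·6
1 = 6·111 − 19·35
1 = −19·257 + 44·111
1 = 44·4480 − 767·257
So 257·(-767) ≡ 1 (mod 4480), hence d ≡ -767 ≡ 3713 (mod 4480).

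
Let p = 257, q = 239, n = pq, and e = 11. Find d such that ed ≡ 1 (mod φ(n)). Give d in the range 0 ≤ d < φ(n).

5539

φ(n) = (p−1)(q−1) = 256·238 = 60928.
Need d with 11·d ≡ 1 (mod 60928). Apply the extended Euclidean algorithm:
60928 = 5538×11 + 10
11 = 1×10 + 1
10 = 10×1 + 0
Back-substitute:
1 = 11 − 10
1 = −60928 + 5539·11
So 11·5539 ≡ 1 (mod 60928), hence d = 5539.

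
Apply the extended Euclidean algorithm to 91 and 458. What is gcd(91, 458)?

1

Apply Euclid's algorithm to 458 and 91:
458 = 5·91 + 3
91 = 30·3 + 1
3 = 3·1 + 0
gcd(91, 458) = 1.
Back-substituting:
1 = 91 − 30·3
1 = −30·458 + 151·91
So 1 = (-30)·458 + (151)·91.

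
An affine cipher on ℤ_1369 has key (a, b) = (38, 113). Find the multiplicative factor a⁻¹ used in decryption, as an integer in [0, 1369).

1333

Run Euclid on (1369, 38):
1369 = 36×38 + 1
38 = 38×1 + 0
Since gcd(38, 1369) = 1, back-substitute to write 1 as a combination:
1 = 1369 − 36·38
Hence 38⁻¹ ≡ -36 ≡ 1333 (mod 1369).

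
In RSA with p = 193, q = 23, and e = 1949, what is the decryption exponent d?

φ(n) = (p−1)(q−1) = 192·22 = 4224.
Need d with 1949·d ≡ 1 (mod 4224). Apply the extended Euclidean algorithm:
4224 = 2*1949 + 326
1949 = 5*326 + 319
326 = 1*319 + 7
319 = 45*7 + 4
7 = 1*4 + 3
4 = 1*3 + 1
3 = 3*1 + 0
Back-substitute:
1 = 4 − 3
1 = −7 + 2·4
1 = 2·319 − 91·7
1 = −91·326 + 93·319
1 = 93·1949 − 556·326
1 = −556·4224 + 1205·1949
So 1949·1205 ≡ 1 (mod 4224), hence d = 1205.

1205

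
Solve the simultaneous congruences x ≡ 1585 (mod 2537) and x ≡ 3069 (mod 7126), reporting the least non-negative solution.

Write x = 1585 + 2537·k. Then 2537·k ≡ 3069 − 1585 ≡ 1484 (mod 7126).
Need 2537⁻¹ mod 7126. Extended Euclid on (7126, 2537):
7126 = 2*2537 + 2052
2537 = 1*2052 + 485
2052 = 4*485 + 112
485 = 4*112 + 37
112 = 3*37 + 1
37 = 37*1 + 0
Back-substitute:
1 = 112 − 3·37
1 = −3·485 + 13·112
1 = 13·2052 − 55·485
1 = −55·2537 + 68·2052
1 = 68·7126 − 191·2537
2537⁻¹ ≡ 6935 (mod 7126), so k ≡ 6935·1484 ≡ 1596 (mod 7126).
x = 1585 + 2537·1596 = 4050637.

4050637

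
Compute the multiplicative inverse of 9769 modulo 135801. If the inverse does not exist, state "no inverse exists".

Run Euclid on (135801, 9769):
135801 = 13*9769 + 8804
9769 = 1*8804 + 965
8804 = 9*965 + 119
965 = 8*119 + 13
119 = 9*13 + 2
13 = 6*2 + 1
2 = 2*1 + 0
gcd = 1, so the inverse exists. Back-substitute:
1 = 13 − 6·2
1 = −6·119 + 55·13
1 = 55·965 − 446·119
1 = −446·8804 + 4069·965
1 = 4069·9769 − 4515·8804
1 = −4515·135801 + 62764·9769
So 9769·62764 ≡ 1 (mod 135801).

62764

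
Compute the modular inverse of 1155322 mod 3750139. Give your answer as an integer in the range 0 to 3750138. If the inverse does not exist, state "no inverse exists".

gcd(3750139, 1155322) by repeated division:
3750139 = 3*1155322 + 284173
1155322 = 4*284173 + 18630
284173 = 15*18630 + 4723
18630 = 3*4723 + 4461
4723 = 1*4461 + 262
4461 = 17*262 + 7
262 = 37*7 + 3
7 = 2*3 + 1
3 = 3*1 + 0
gcd = 1, so the inverse exists. Back-substitute:
1 = 7 − 2·3
1 = −2·262 + 75·7
1 = 75·4461 − 1277·262
1 = −1277·4723 + 1352·4461
1 = 1352·18630 − 5333·4723
1 = −5333·284173 + 81347·18630
1 = 81347·1155322 − 330721·284173
1 = −330721·3750139 + 1073510·1155322
So 1155322·1073510 ≡ 1 (mod 3750139).

1073510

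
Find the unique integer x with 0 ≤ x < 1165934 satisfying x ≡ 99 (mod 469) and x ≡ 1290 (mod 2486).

625276

Write x = 99 + 469·k. Then 469·k ≡ 1290 − 99 ≡ 1191 (mod 2486).
Need 469⁻¹ mod 2486. Extended Euclid on (2486, 469):
2486 = 5·469 + 141
469 = 3·141 + 46
141 = 3·46 + 3
46 = 15·3 + 1
3 = 3·1 + 0
Back-substitute:
1 = 46 − 15·3
1 = −15·141 + 46·46
1 = 46·469 − 153·141
1 = −153·2486 + 811·469
469⁻¹ ≡ 811 (mod 2486), so k ≡ 811·1191 ≡ 1333 (mod 2486).
x = 99 + 469·1333 = 625276.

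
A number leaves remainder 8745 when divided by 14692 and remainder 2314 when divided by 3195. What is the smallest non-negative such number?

39559609

Write x = 8745 + 14692·k. Then 14692·k ≡ 2314 − 8745 ≡ 3154 (mod 3195).
Need 14692⁻¹ mod 3195. Extended Euclid on (3195, 1912):
3195 = 1·1912 + 1283
1912 = 1·1283 + 629
1283 = 2·629 + 25
629 = 25·25 + 4
25 = 6·4 + 1
4 = 4·1 + 0
Back-substitute:
1 = 25 − 6·4
1 = −6·629 + 151·25
1 = 151·1283 − 308·629
1 = −308·1912 + 459·1283
1 = 459·3195 − 767·1912
14692⁻¹ ≡ 2428 (mod 3195), so k ≡ 2428·3154 ≡ 2692 (mod 3195).
x = 8745 + 14692·2692 = 39559609.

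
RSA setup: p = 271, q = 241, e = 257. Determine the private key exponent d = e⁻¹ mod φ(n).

52193

φ(n) = (p−1)(q−1) = 270·240 = 64800.
Need d with 257·d ≡ 1 (mod 64800). Apply the extended Euclidean algorithm:
64800 = 252×257 + 36
257 = 7×36 + 5
36 = 7×5 + 1
5 = 5×1 + 0
Back-substitute:
1 = 36 − 7·5
1 = −7·257 + 50·36
1 = 50·64800 − 12607·257
So 257·(-12607) ≡ 1 (mod 64800), hence d ≡ -12607 ≡ 52193 (mod 64800).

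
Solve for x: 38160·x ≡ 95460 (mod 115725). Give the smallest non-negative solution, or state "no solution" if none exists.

3581

First find gcd(38160, 115725):
115725 = 3×38160 + 1245
38160 = 30×1245 + 810
1245 = 1×810 + 435
810 = 1×435 + 375
435 = 1×375 + 60
375 = 6×60 + 15
60 = 4×15 + 0
gcd = 15 and 15 | 95460, so solutions exist. Divide through by 15: 2544x ≡ 6364 (mod 7715).
Now find 2544⁻¹ mod 7715:
7715 = 3×2544 + 83
2544 = 30×83 + 54
83 = 1×54 + 29
54 = 1×29 + 25
29 = 1×25 + 4
25 = 6×4 + 1
4 = 4×1 + 0
Back-substitute:
1 = 25 − 6·4
1 = −6·29 + 7·25
1 = 7·54 − 13·29
1 = −13·83 + 20·54
1 = 20·2544 − 613·83
1 = −613·7715 + 1859·2544
So 2544⁻¹ ≡ 1859 (mod 7715).
Then x ≡ 1859·6364 ≡ 3581 (mod 7715); the smallest non-negative solution is x = 3581.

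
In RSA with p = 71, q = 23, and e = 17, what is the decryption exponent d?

453

φ(n) = (p−1)(q−1) = 70·22 = 1540.
Need d with 17·d ≡ 1 (mod 1540). Apply the extended Euclidean algorithm:
1540 = 90·17 + 10
17 = 1·10 + 7
10 = 1·7 + 3
7 = 2·3 + 1
3 = 3·1 + 0
Back-substitute:
1 = 7 − 2·3
1 = −2·10 + 3·7
1 = 3·17 − 5·10
1 = −5·1540 + 453·17
So 17·453 ≡ 1 (mod 1540), hence d = 453.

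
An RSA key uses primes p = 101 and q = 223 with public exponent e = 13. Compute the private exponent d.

φ(n) = (p−1)(q−1) = 100·222 = 22200.
Need d with 13·d ≡ 1 (mod 22200). Apply the extended Euclidean algorithm:
22200 = 1707*13 + 9
13 = 1*9 + 4
9 = 2*4 + 1
4 = 4*1 + 0
Back-substitute:
1 = 9 − 2·4
1 = −2·13 + 3·9
1 = 3·22200 − 5123·13
So 13·(-5123) ≡ 1 (mod 22200), hence d ≡ -5123 ≡ 17077 (mod 22200).

17077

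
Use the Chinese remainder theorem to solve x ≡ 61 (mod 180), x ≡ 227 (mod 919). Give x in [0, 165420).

79261

Write x = 61 + 180·k. Then 180·k ≡ 227 − 61 ≡ 166 (mod 919).
Need 180⁻¹ mod 919. Extended Euclid on (919, 180):
919 = 5*180 + 19
180 = 9*19 + 9
19 = 2*9 + 1
9 = 9*1 + 0
Back-substitute:
1 = 19 − 2·9
1 = −2·180 + 19·19
1 = 19·919 − 97·180
180⁻¹ ≡ 822 (mod 919), so k ≡ 822·166 ≡ 440 (mod 919).
x = 61 + 180·440 = 79261.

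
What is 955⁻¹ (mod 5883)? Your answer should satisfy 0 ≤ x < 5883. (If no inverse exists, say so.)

3499

gcd(5883, 955) by repeated division:
5883 = 6·955 + 153
955 = 6·153 + 37
153 = 4·37 + 5
37 = 7·5 + 2
5 = 2·2 + 1
2 = 2·1 + 0
gcd = 1, so the inverse exists. Back-substitute:
1 = 5 − 2·2
1 = −2·37 + 15·5
1 = 15·153 − 62·37
1 = −62·955 + 387·153
1 = 387·5883 − 2384·955
So 955·(-2384) ≡ 1 (mod 5883), and -2384 ≡ 3499 (mod 5883).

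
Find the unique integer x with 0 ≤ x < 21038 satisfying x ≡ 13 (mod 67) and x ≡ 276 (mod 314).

Write x = 13 + 67·k. Then 67·k ≡ 276 − 13 ≡ 263 (mod 314).
Need 67⁻¹ mod 314. Extended Euclid on (314, 67):
314 = 4·67 + 46
67 = 1·46 + 21
46 = 2·21 + 4
21 = 5·4 + 1
4 = 4·1 + 0
Back-substitute:
1 = 21 − 5·4
1 = −5·46 + 11·21
1 = 11·67 − 16·46
1 = −16·314 + 75·67
67⁻¹ ≡ 75 (mod 314), so k ≡ 75·263 ≡ 257 (mod 314).
x = 13 + 67·257 = 17232.

17232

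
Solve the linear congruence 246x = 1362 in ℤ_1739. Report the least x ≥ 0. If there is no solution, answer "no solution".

First find gcd(246, 1739):
1739 = 7·246 + 17
246 = 14·17 + 8
17 = 2·8 + 1
8 = 8·1 + 0
gcd = 1, so a unique solution mod 1739 exists.
Back-substitute for the Bézout coefficients:
1 = 17 − 2·8
1 = −2·246 + 29·17
1 = 29·1739 − 205·246
So 246·(-205) ≡ 1 (mod 1739), giving 246⁻¹ ≡ 1534.
x ≡ 246⁻¹·1362 ≡ 1534·1362 ≡ 769 (mod 1739).

769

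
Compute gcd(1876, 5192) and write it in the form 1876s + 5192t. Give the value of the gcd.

4

Apply Euclid's algorithm to 5192 and 1876:
5192 = 2·1876 + 1440
1876 = 1·1440 + 436
1440 = 3·436 + 132
436 = 3·132 + 40
132 = 3·40 + 12
40 = 3·12 + 4
12 = 3·4 + 0
gcd(1876, 5192) = 4.
Working backward:
4 = 40 − 3·12
4 = −3·132 + 10·40
4 = 10·436 − 33·132
4 = −33·1440 + 109·436
4 = 109·1876 − 142·1440
4 = −142·5192 + 393·1876
So 4 = (-142)·5192 + (393)·1876.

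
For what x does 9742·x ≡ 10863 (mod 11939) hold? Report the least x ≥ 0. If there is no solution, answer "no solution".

3098

First find gcd(9742, 11939):
11939 = 1·9742 + 2197
9742 = 4·2197 + 954
2197 = 2·954 + 289
954 = 3·289 + 87
289 = 3·87 + 28
87 = 3·28 + 3
28 = 9·3 + 1
3 = 3·1 + 0
gcd = 1, so a unique solution mod 11939 exists.
Back-substitute for the Bézout coefficients:
1 = 28 − 9·3
1 = −9·87 + 28·28
1 = 28·289 − 93·87
1 = −93·954 + 307·289
1 = 307·2197 − 707·954
1 = −707·9742 + 3135·2197
1 = 3135·11939 − 3842·9742
So 9742·(-3842) ≡ 1 (mod 11939), giving 9742⁻¹ ≡ 8097.
x ≡ 9742⁻¹·10863 ≡ 8097·10863 ≡ 3098 (mod 11939).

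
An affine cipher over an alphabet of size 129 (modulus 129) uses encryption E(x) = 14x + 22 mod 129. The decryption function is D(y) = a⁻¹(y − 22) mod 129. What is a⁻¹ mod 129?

Run Euclid on (129, 14):
129 = 9·14 + 3
14 = 4·3 + 2
3 = 1·2 + 1
2 = 2·1 + 0
gcd = 1, so the inverse exists. Back-substitute:
1 = 3 − 2
1 = −14 + 5·3
1 = 5·129 − 46·14
Hence 14⁻¹ ≡ -46 ≡ 83 (mod 129).

83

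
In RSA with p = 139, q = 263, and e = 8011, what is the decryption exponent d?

10015

φ(n) = (p−1)(q−1) = 138·262 = 36156.
Need d with 8011·d ≡ 1 (mod 36156). Apply the extended Euclidean algorithm:
36156 = 4×8011 + 4112
8011 = 1×4112 + 3899
4112 = 1×3899 + 213
3899 = 18×213 + 65
213 = 3×65 + 18
65 = 3×18 + 11
18 = 1×11 + 7
11 = 1×7 + 4
7 = 1×4 + 3
4 = 1×3 + 1
3 = 3×1 + 0
Back-substitute:
1 = 4 − 3
1 = −7 + 2·4
1 = 2·11 − 3·7
1 = −3·18 + 5·11
1 = 5·65 − 18·18
1 = −18·213 + 59·65
1 = 59·3899 − 1080·213
1 = −1080·4112 + 1139·3899
1 = 1139·8011 − 2219·4112
1 = −2219·36156 + 10015·8011
So 8011·10015 ≡ 1 (mod 36156), hence d = 10015.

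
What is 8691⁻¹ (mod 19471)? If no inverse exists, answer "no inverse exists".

6161

Run Euclid on (19471, 8691):
19471 = 2*8691 + 2089
8691 = 4*2089 + 335
2089 = 6*335 + 79
335 = 4*79 + 19
79 = 4*19 + 3
19 = 6*3 + 1
3 = 3*1 + 0
Since gcd(8691, 19471) = 1, back-substitute to write 1 as a combination:
1 = 19 − 6·3
1 = −6·79 + 25·19
1 = 25·335 − 106·79
1 = −106·2089 + 661·335
1 = 661·8691 − 2750·2089
1 = −2750·19471 + 6161·8691
So 8691·6161 ≡ 1 (mod 19471).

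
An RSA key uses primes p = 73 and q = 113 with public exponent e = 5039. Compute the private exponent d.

3023

φ(n) = (p−1)(q−1) = 72·112 = 8064.
Need d with 5039·d ≡ 1 (mod 8064). Apply the extended Euclidean algorithm:
8064 = 1×5039 + 3025
5039 = 1×3025 + 2014
3025 = 1×2014 + 1011
2014 = 1×1011 + 1003
1011 = 1×1003 + 8
1003 = 125×8 + 3
8 = 2×3 + 2
3 = 1×2 + 1
2 = 2×1 + 0
Back-substitute:
1 = 3 − 2
1 = −8 + 3·3
1 = 3·1003 − 376·8
1 = −376·1011 + 379·1003
1 = 379·2014 − 755·1011
1 = −755·3025 + 1134·2014
1 = 1134·5039 − 1889·3025
1 = −1889·8064 + 3023·5039
So 5039·3023 ≡ 1 (mod 8064), hence d = 3023.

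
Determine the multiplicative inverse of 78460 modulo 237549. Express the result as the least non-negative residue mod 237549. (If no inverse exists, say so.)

161104

gcd(237549, 78460) by repeated division:
237549 = 3*78460 + 2169
78460 = 36*2169 + 376
2169 = 5*376 + 289
376 = 1*289 + 87
289 = 3*87 + 28
87 = 3*28 + 3
28 = 9*3 + 1
3 = 3*1 + 0
Since gcd(78460, 237549) = 1, back-substitute to write 1 as a combination:
1 = 28 − 9·3
1 = −9·87 + 28·28
1 = 28·289 − 93·87
1 = −93·376 + 121·289
1 = 121·2169 − 698·376
1 = −698·78460 + 25249·2169
1 = 25249·237549 − 76445·78460
So 78460·(-76445) ≡ 1 (mod 237549), and -76445 ≡ 161104 (mod 237549).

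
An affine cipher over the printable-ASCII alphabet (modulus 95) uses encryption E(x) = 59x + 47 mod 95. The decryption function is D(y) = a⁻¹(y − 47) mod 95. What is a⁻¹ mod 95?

29

Apply the Euclidean algorithm to 95 and 59:
95 = 1·59 + 36
59 = 1·36 + 23
36 = 1·23 + 13
23 = 1·13 + 10
13 = 1·10 + 3
10 = 3·3 + 1
3 = 3·1 + 0
Since gcd(59, 95) = 1, back-substitute to write 1 as a combination:
1 = 10 − 3·3
1 = −3·13 + 4·10
1 = 4·23 − 7·13
1 = −7·36 + 11·23
1 = 11·59 − 18·36
1 = −18·95 + 29·59
So 59·29 ≡ 1 (mod 95).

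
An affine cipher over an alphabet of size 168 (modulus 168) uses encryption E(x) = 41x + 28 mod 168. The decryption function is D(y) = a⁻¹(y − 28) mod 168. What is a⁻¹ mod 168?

Run Euclid on (168, 41):
168 = 4×41 + 4
41 = 10×4 + 1
4 = 4×1 + 0
Since gcd(41, 168) = 1, back-substitute to write 1 as a combination:
1 = 41 − 10·4
1 = −10·168 + 41·41
So 41·41 ≡ 1 (mod 168).

41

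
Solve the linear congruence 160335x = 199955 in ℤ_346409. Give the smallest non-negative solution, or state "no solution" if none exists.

5489

First find gcd(160335, 346409):
346409 = 2×160335 + 25739
160335 = 6×25739 + 5901
25739 = 4×5901 + 2135
5901 = 2×2135 + 1631
2135 = 1×1631 + 504
1631 = 3×504 + 119
504 = 4×119 + 28
119 = 4×28 + 7
28 = 4×7 + 0
gcd = 7 and 7 | 199955, so solutions exist. Divide through by 7: 22905x ≡ 28565 (mod 49487).
Now find 22905⁻¹ mod 49487:
49487 = 2*22905 + 3677
22905 = 6*3677 + 843
3677 = 4*843 + 305
843 = 2*305 + 233
305 = 1*233 + 72
233 = 3*72 + 17
72 = 4*17 + 4
17 = 4*4 + 1
4 = 4*1 + 0
Back-substitute:
1 = 17 − 4·4
1 = −4·72 + 17·17
1 = 17·233 − 55·72
1 = −55·305 + 72·233
1 = 72·843 − 199·305
1 = −199·3677 + 868·843
1 = 868·22905 − 5407·3677
1 = −5407·49487 + 11682·22905
So 22905⁻¹ ≡ 11682 (mod 49487).
Then x ≡ 11682·28565 ≡ 5489 (mod 49487); the smallest non-negative solution is x = 5489.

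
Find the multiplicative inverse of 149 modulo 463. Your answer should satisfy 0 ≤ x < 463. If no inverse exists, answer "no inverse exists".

376

Extended Euclidean algorithm:
463 = 3×149 + 16
149 = 9×16 + 5
16 = 3×5 + 1
5 = 5×1 + 0
The gcd is 1. Working backward:
1 = 16 − 3·5
1 = −3·149 + 28·16
1 = 28·463 − 87·149
Thus 149·(-87) ≡ 1 (mod 463); reducing, -87 mod 463 = 376.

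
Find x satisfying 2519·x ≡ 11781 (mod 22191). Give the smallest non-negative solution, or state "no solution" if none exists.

First find gcd(2519, 22191):
22191 = 8*2519 + 2039
2519 = 1*2039 + 480
2039 = 4*480 + 119
480 = 4*119 + 4
119 = 29*4 + 3
4 = 1*3 + 1
3 = 3*1 + 0
gcd = 1, so a unique solution mod 22191 exists.
Back-substitute for the Bézout coefficients:
1 = 4 − 3
1 = −119 + 30·4
1 = 30·480 − 121·119
1 = −121·2039 + 514·480
1 = 514·2519 − 635·2039
1 = −635·22191 + 5594·2519
So 2519·(5594) ≡ 1 (mod 22191), giving 2519⁻¹ ≡ 5594.
x ≡ 2519⁻¹·11781 ≡ 5594·11781 ≡ 17835 (mod 22191).

17835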